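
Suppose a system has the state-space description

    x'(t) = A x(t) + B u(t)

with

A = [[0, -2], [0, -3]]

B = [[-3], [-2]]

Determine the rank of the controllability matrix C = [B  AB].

2

AB = [[4], [6]]
Controllability matrix C = [B  AB] = [[-3, 4], [-2, 6]]
det(C) = (-3)·6 - 4·(-2) = -18 - (-8) = -10 ≠ 0, so rank(C) = 2.
rank(C) = 2 = n, so the pair (A, B) is completely controllable.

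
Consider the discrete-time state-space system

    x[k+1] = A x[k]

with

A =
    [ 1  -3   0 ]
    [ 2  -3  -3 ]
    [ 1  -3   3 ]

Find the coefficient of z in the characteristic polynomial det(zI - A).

Expand det(zI - A) for the 3×3 matrix.
p(z) = z^3 - z^2 - 12z - 9.
(Check: constant term = det(-A) = (-1)^3 det A = -9; coefficient of z^2 = -tr A = -1.)
The coefficient of z is -12.

-12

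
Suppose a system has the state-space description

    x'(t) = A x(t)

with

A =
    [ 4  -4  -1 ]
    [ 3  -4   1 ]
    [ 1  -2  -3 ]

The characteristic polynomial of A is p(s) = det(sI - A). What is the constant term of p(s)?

Expand det(sI - A) for the 3×3 matrix.
p(s) = s^3 + 3s^2 - s - 18.
(Check: constant term = det(-A) = (-1)^3 det A = -18; coefficient of s^2 = -tr A = 3.)
The constant term is -18.

-18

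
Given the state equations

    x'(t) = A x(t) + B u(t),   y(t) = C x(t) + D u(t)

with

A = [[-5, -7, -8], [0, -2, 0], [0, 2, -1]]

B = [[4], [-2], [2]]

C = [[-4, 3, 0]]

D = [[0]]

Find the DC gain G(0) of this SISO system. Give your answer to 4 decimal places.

G(0) = C(-A)^{-1}B + D = -C A^{-1} B + D.
det A = -10, so A^{-1} = (1/-10)·adj(A) = [[-1/5, 23/10, 8/5], [0, -1/2, 0], [0, -1, -1]]
A^{-1} B = [-11/5, 1, 0]^T
C A^{-1} B = 59/5
G(0) = D - C A^{-1} B = 0 - (59/5) = -59/5 ≈ -11.8000

-11.8000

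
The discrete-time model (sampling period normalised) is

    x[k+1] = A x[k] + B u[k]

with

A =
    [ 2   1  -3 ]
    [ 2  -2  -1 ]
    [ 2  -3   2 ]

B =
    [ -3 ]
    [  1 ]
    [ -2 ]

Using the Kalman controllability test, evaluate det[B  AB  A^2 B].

AB = [[1], [-6], [-13]]
A^2B = [[35], [27], [-6]]
Controllability matrix C = [B  AB  A^2B] = [[-3, 1, 35], [1, -6, 27], [-2, -13, -6]]
Expanding along the first row, det(C) = (-3)·((-6)·(-6) - 27·(-13)) - 1·(1·(-6) - 27·(-2)) + 35·(1·(-13) - (-6)·(-2)) = (-3)·387 - 1·48 + 35·(-25) = -2084
Since det(C) ≠ 0, rank(C) = 3 and the system is completely controllable.

-2084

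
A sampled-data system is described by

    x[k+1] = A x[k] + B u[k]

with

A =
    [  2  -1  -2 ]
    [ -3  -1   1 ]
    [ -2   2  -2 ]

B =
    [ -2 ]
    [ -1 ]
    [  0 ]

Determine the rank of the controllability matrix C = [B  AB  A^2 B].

AB = [[-3], [7], [2]]
A^2B = [[-17], [4], [16]]
Controllability matrix C = [B  AB  A^2B] = [[-2, -3, -17], [-1, 7, 4], [0, 2, 16]]
det(C) = (-2)·(7·16 - 4·2) - (-3)·((-1)·16 - 4·0) + (-17)·((-1)·2 - 7·0) = (-2)·104 - (-3)·(-16) + (-17)·(-2) = -222 ≠ 0, so rank(C) = 3.
rank(C) = 3 = n, so the pair (A, B) is completely controllable.

3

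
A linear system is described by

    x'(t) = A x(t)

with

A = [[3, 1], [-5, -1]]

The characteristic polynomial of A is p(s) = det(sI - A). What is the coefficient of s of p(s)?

-2

For a 2×2 matrix, det(sI - A) = s^2 - (tr A)s + det A.
tr A = 2, det A = 2.
So p(s) = s^2 - 2s + 2.
The coefficient of s is -2.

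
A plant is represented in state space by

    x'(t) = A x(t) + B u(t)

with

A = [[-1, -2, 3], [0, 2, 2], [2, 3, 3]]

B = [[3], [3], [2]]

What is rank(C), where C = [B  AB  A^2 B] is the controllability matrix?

3

AB = [[-3], [10], [21]]
A^2B = [[46], [62], [87]]
Controllability matrix C = [B  AB  A^2B] = [[3, -3, 46], [3, 10, 62], [2, 21, 87]]
det(C) = 3·(10·87 - 62·21) - (-3)·(3·87 - 62·2) + 46·(3·21 - 10·2) = 3·(-432) - (-3)·137 + 46·43 = 1093 ≠ 0, so rank(C) = 3.
rank(C) = 3 = n, so the pair (A, B) is completely controllable.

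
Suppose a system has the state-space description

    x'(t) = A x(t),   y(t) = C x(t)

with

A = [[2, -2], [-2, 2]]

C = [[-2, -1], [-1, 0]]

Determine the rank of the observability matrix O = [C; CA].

CA = [[-2, 2], [-2, 2]]
Observability matrix O = [C; CA] = [[-2, -1], [-1, 0], [-2, 2], [-2, 2]]
Take the 2×2 submatrix of O formed by rows 1, 2: [[-2, -1], [-1, 0]]. Its determinant is (-2)·0 - (-1)·(-1) = 0 - 1 = -1 ≠ 0.
So rank(O) ≥ 2; since O has 2 columns, rank(O) = 2.
rank(O) = 2 = n, so the pair (A, C) is completely observable.

2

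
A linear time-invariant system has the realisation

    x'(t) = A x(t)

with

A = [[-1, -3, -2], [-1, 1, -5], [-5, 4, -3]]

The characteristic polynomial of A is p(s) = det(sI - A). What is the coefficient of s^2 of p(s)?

Expand det(sI - A) for the 3×3 matrix.
p(s) = s^3 + 3s^2 + 6s + 85.
(Check: constant term = det(-A) = (-1)^3 det A = 85; coefficient of s^2 = -tr A = 3.)
The coefficient of s^2 is 3.

3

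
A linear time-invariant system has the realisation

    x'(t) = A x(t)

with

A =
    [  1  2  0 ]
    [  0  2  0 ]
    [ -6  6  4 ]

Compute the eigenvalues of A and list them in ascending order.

1, 2, 4

det(sI - A) = s^3 - (tr A)s^2 + (M11 + M22 + M33)s - det A, where Mii is the 2×2 principal minor of A obtained by deleting row i and column i.
tr A = 1 + 2 + 4 = 7; M11 = 2·4 - 0·6 = 8 - 0 = 8; M22 = 1·4 - 0·(-6) = 4 - 0 = 4; M33 = 1·2 - 2·0 = 2 - 0 = 2; sum of minors = 14.
det A = 1·(2·4 - 0·6) - 2·(0·4 - 0·(-6)) + 0·(0·6 - 2·(-6)) = 1·8 - 2·0 + 0·12 = 8.
So p(s) = det(sI - A) = s^3 - 7s^2 + 14s - 8.
Rational-root test: any integer root divides -8. Testing small divisors, s = 1 works: p(1) = 1 + (-7) + 14 + (-8) = 0, so (s - 1) is a factor.
Dividing, p(s) = (s - 1)(s^2 - 6s + 8).
Factor s^2 - 6s + 8: two numbers with sum 6 and product 8 are 4 and 2, so s^2 - 6s + 8 = (s - 4)(s - 2).
Hence p(s) = (s - 4) (s - 2) (s - 1), with roots 1, 2, 4.
At least one eigenvalue has non-negative real part, so the system is not asymptotically stable.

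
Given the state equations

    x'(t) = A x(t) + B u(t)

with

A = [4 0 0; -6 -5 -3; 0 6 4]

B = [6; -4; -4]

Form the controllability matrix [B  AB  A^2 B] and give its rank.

2

AB = [[24], [-4], [-40]]
A^2B = [[96], [-4], [-184]]
Controllability matrix C = [B  AB  A^2B] = [[6, 24, 96], [-4, -4, -4], [-4, -40, -184]]
The rows r1, r2, r3 of C are linearly dependent: 2·r1 + 2·r2 + r3 = 0 (check each entry), so rank(C) ≤ 2.
The 2×2 minor from rows 1, 2, columns 1, 2 is 6·(-4) - 24·(-4) = -24 - (-96) = 72 ≠ 0, so rank(C) = 2.
rank(C) = 2 < n = 3, so the pair (A, B) is not completely controllable.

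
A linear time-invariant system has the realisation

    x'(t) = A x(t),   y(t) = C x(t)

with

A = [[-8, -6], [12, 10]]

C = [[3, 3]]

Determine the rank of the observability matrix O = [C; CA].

CA = [[12, 12]]
Observability matrix O = [C; CA] = [[3, 3], [12, 12]]
Every row of O is a scalar multiple of row 1 = [3, 3] (multipliers 1, 4), so the rows span a one-dimensional space.
O ≠ 0, hence rank(O) = 1.
rank(O) = 1 < n = 2, so the pair (A, C) is not completely observable.

1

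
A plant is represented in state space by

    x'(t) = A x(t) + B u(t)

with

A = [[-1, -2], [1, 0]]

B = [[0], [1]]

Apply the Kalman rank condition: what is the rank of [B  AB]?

2

AB = [[-2], [0]]
Controllability matrix C = [B  AB] = [[0, -2], [1, 0]]
det(C) = 0·0 - (-2)·1 = 0 - (-2) = 2 ≠ 0, so rank(C) = 2.
rank(C) = 2 = n, so the pair (A, B) is completely controllable.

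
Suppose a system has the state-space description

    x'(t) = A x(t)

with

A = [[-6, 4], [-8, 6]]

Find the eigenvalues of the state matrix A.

det(sI - A) = s^2 - (tr A)s + det A, with tr A = (-6) + 6 = 0 and det A = (-6)·6 - 4·(-8) = -36 - (-32) = -4.
So p(s) = det(sI - A) = s^2 - 4.
Factor s^2 - 4: two numbers with sum 0 and product -4 are 2 and -2, so s^2 - 4 = (s - 2)(s + 2).
Hence p(s) = (s - 2) (s + 2), with roots -2, 2.
At least one eigenvalue has non-negative real part, so the system is not asymptotically stable.

-2, 2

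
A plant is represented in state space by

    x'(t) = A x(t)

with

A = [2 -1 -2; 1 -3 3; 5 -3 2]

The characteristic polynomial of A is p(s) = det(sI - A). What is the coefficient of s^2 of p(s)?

-1

Expand det(sI - A) for the 3×3 matrix.
p(s) = s^3 - s^2 + 12s + 31.
(Check: constant term = det(-A) = (-1)^3 det A = 31; coefficient of s^2 = -tr A = -1.)
The coefficient of s^2 is -1.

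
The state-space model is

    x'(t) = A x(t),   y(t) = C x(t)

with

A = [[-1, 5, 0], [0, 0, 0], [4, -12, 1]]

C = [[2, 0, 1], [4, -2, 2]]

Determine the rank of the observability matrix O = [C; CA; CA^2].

CA = [[2, -2, 1], [4, -4, 2]]
CA^2 = [[2, -2, 1], [4, -4, 2]]
Observability matrix O = [C; CA; CA^2] = [[2, 0, 1], [4, -2, 2], [2, -2, 1], [4, -4, 2], [2, -2, 1], [4, -4, 2]]
The columns c1, c2, c3 of O are linearly dependent: -c1 + 2·c3 = 0 (check each entry), so rank(O) ≤ 2.
The 2×2 minor from rows 1, 2, columns 1, 2 is 2·(-2) - 0·4 = -4 - 0 = -4 ≠ 0, so rank(O) = 2.
rank(O) = 2 < n = 3, so the pair (A, C) is not completely observable.

2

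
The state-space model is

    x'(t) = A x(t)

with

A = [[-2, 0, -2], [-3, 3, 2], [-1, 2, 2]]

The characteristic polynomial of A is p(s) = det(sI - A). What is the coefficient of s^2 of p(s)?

-3

Expand det(sI - A) for the 3×3 matrix.
p(s) = s^3 - 3s^2 - 10s - 2.
(Check: constant term = det(-A) = (-1)^3 det A = -2; coefficient of s^2 = -tr A = -3.)
The coefficient of s^2 is -3.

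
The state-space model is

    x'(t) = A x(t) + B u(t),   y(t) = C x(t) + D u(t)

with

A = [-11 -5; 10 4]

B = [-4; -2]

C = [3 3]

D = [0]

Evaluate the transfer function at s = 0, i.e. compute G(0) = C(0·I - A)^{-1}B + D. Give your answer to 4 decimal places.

G(0) = C(-A)^{-1}B + D = -C A^{-1} B + D.
det A = 6, so A^{-1} = (1/6)·adj(A) = [[2/3, 5/6], [-5/3, -11/6]]
A^{-1} B = [-13/3, 31/3]^T
C A^{-1} B = 18
G(0) = D - C A^{-1} B = 0 - (18) = -18

-18.0000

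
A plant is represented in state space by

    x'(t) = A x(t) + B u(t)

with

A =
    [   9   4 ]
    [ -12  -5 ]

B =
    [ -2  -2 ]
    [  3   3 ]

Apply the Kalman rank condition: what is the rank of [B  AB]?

AB = [[-6, -6], [9, 9]]
Controllability matrix C = [B  AB] = [[-2, -2, -6, -6], [3, 3, 9, 9]]
Every column of C is a scalar multiple of column 1 = [-2, 3] (multipliers 1, 1, 3, 3), so the columns span a one-dimensional space.
C ≠ 0, hence rank(C) = 1.
rank(C) = 1 < n = 2, so the pair (A, B) is not completely controllable.

1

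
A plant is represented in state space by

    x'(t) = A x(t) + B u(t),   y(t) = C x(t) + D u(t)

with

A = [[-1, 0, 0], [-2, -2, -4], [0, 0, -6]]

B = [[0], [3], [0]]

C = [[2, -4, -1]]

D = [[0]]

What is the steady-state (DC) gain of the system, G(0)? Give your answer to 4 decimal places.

-6.0000

G(0) = C(-A)^{-1}B + D = -C A^{-1} B + D.
det A = -12, so A^{-1} = (1/-12)·adj(A) = [[-1, 0, 0], [1, -1/2, 1/3], [0, 0, -1/6]]
A^{-1} B = [0, -3/2, 0]^T
C A^{-1} B = 6
G(0) = D - C A^{-1} B = 0 - (6) = -6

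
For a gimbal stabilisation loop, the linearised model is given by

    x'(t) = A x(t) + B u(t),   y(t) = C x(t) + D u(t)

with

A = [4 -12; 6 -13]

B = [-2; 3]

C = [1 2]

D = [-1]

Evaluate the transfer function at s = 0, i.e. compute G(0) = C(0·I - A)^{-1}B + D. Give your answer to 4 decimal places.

-6.5000

G(0) = C(-A)^{-1}B + D = -C A^{-1} B + D.
det A = 20, so A^{-1} = (1/20)·adj(A) = [[-13/20, 3/5], [-3/10, 1/5]]
A^{-1} B = [31/10, 6/5]^T
C A^{-1} B = 11/2
G(0) = D - C A^{-1} B = -1 - (11/2) = -13/2 ≈ -6.5000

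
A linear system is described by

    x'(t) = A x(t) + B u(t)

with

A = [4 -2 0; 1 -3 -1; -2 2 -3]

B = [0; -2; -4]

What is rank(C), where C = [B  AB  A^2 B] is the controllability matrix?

AB = [[4], [10], [8]]
A^2B = [[-4], [-34], [-12]]
Controllability matrix C = [B  AB  A^2B] = [[0, 4, -4], [-2, 10, -34], [-4, 8, -12]]
det(C) = 0·(10·(-12) - (-34)·8) - 4·((-2)·(-12) - (-34)·(-4)) + (-4)·((-2)·8 - 10·(-4)) = 0·152 - 4·(-112) + (-4)·24 = 352 ≠ 0, so rank(C) = 3.
rank(C) = 3 = n, so the pair (A, B) is completely controllable.

3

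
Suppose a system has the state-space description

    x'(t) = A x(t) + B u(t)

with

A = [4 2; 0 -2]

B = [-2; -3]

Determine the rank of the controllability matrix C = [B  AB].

2

AB = [[-14], [6]]
Controllability matrix C = [B  AB] = [[-2, -14], [-3, 6]]
det(C) = (-2)·6 - (-14)·(-3) = -12 - 42 = -54 ≠ 0, so rank(C) = 2.
rank(C) = 2 = n, so the pair (A, B) is completely controllable.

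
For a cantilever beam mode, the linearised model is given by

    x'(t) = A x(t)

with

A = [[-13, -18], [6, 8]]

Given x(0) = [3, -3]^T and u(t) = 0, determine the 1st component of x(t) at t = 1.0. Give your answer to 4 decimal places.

3.2010

det(sI - A) = s^2 - (tr A)s + det A, with tr A = (-13) + 8 = -5 and det A = (-13)·8 - (-18)·6 = -104 - (-108) = 4.
So p(s) = det(sI - A) = s^2 + 5s + 4.
Factor s^2 + 5s + 4: two numbers with sum -5 and product 4 are -1 and -4, so s^2 + 5s + 4 = (s + 1)(s + 4).
Hence p(s) = (s + 1) (s + 4), with roots -4, -1.
The eigenvalues -4, -1 are distinct and real, so A is diagonalisable and x(t) = e^{At} x(0) = V diag(e^{λ_i t}) V^{-1} x(0), where the columns of V are the eigenvectors.
λ = -4: A - (-4)I = [[-9, -18], [6, 12]]. Row 1 gives (-9)·v1 + (-18)·v2 = 0, so take v_1 = [2, -1]^T.
λ = -1: A - (-1)I = [[-12, -18], [6, 9]]. Row 1 gives (-12)·v1 + (-18)·v2 = 0, so take v_2 = [3, -2]^T.
V = [v_1 v_2] = [[2, 3], [-1, -2]] has det V = -1, so V^{-1} = adj(V)/det V = [[2, 3], [-1, -2]].
Modal coordinates z(0) = V^{-1} x(0): 2·3 + 3·(-3) = -3; (-1)·3 + (-2)·(-3) = 3; so z(0) = [-3, 3]^T.
x_1(t) = Σ_i (v_i)_1 · z_i(0) · e^{λ_i t} (row 1 of V times the modal terms).
x_1(1.0) = 2·(-3)·e^{-4·1.0} + 3·3·e^{-1·1.0} = (-6)·0.018316 + 9·0.367879 = 3.2010.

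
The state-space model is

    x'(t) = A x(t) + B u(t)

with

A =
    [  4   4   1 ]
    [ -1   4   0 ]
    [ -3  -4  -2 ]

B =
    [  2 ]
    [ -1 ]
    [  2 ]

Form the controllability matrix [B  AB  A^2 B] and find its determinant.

-936

AB = [[6], [-6], [-6]]
A^2B = [[-6], [-30], [18]]
Controllability matrix C = [B  AB  A^2B] = [[2, 6, -6], [-1, -6, -30], [2, -6, 18]]
Expanding along the first row, det(C) = 2·((-6)·18 - (-30)·(-6)) - 6·((-1)·18 - (-30)·2) + (-6)·((-1)·(-6) - (-6)·2) = 2·(-288) - 6·42 + (-6)·18 = -936
Since det(C) ≠ 0, rank(C) = 3 and the system is completely controllable.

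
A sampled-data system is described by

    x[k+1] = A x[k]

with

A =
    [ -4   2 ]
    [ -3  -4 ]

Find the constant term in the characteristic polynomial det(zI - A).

22

For a 2×2 matrix, det(zI - A) = z^2 - (tr A)z + det A.
tr A = -8, det A = 22.
So p(z) = z^2 + 8z + 22.
The constant term is 22.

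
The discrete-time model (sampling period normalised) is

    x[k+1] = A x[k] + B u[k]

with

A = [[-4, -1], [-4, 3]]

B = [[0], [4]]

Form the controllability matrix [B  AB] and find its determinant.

AB = [[-4], [12]]
Controllability matrix C = [B  AB] = [[0, -4], [4, 12]]
det(C) = 0·12 - (-4)·4 = 0 - (-16) = 16
Since det(C) ≠ 0, rank(C) = 2 and the system is completely controllable.

16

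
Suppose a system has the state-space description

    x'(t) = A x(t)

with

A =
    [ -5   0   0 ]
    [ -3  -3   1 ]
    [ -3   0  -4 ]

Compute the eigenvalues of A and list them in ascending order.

det(sI - A) = s^3 - (tr A)s^2 + (M11 + M22 + M33)s - det A, where Mii is the 2×2 principal minor of A obtained by deleting row i and column i.
tr A = (-5) + (-3) + (-4) = -12; M11 = (-3)·(-4) - 1·0 = 12 - 0 = 12; M22 = (-5)·(-4) - 0·(-3) = 20 - 0 = 20; M33 = (-5)·(-3) - 0·(-3) = 15 - 0 = 15; sum of minors = 47.
det A = (-5)·((-3)·(-4) - 1·0) - 0·((-3)·(-4) - 1·(-3)) + 0·((-3)·0 - (-3)·(-3)) = (-5)·12 - 0·15 + 0·(-9) = -60.
So p(s) = det(sI - A) = s^3 + 12s^2 + 47s + 60.
Rational-root test: any integer root divides 60. Testing small divisors, s = -3 works: p(-3) = -27 + 108 + (-141) + 60 = 0, so (s + 3) is a factor.
Dividing, p(s) = (s + 3)(s^2 + 9s + 20).
Factor s^2 + 9s + 20: two numbers with sum -9 and product 20 are -4 and -5, so s^2 + 9s + 20 = (s + 4)(s + 5).
Hence p(s) = (s + 3) (s + 4) (s + 5), with roots -5, -4, -3.
All eigenvalues have negative real part, so the system is asymptotically stable.

-5, -4, -3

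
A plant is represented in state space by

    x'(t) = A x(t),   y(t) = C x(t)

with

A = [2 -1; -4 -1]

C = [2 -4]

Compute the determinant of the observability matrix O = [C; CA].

84

CA = [[20, 2]]
Observability matrix O = [C; CA] = [[2, -4], [20, 2]]
det(O) = 2·2 - (-4)·20 = 4 - (-80) = 84
Since det(O) ≠ 0, rank(O) = 2 and the system is completely observable.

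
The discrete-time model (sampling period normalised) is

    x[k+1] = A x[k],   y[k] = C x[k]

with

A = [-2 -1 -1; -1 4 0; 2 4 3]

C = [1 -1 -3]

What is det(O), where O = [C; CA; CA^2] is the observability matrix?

CA = [[-7, -17, -10]]
CA^2 = [[11, -101, -23]]
Observability matrix O = [C; CA; CA^2] = [[1, -1, -3], [-7, -17, -10], [11, -101, -23]]
Expanding along the first row, det(O) = 1·((-17)·(-23) - (-10)·(-101)) - (-1)·((-7)·(-23) - (-10)·11) + (-3)·((-7)·(-101) - (-17)·11) = 1·(-619) - (-1)·271 + (-3)·894 = -3030
Since det(O) ≠ 0, rank(O) = 3 and the system is completely observable.

-3030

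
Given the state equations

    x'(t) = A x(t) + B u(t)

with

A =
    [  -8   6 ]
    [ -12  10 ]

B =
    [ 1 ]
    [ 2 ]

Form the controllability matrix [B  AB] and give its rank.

1

AB = [[4], [8]]
Controllability matrix C = [B  AB] = [[1, 4], [2, 8]]
Every column of C is a scalar multiple of column 1 = [1, 2] (multipliers 1, 4), so the columns span a one-dimensional space.
C ≠ 0, hence rank(C) = 1.
rank(C) = 1 < n = 2, so the pair (A, B) is not completely controllable.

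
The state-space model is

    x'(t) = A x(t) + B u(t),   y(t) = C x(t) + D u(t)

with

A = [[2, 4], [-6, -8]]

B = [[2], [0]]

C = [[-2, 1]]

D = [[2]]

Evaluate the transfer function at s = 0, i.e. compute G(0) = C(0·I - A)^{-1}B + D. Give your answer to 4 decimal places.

G(0) = C(-A)^{-1}B + D = -C A^{-1} B + D.
det A = 8, so A^{-1} = (1/8)·adj(A) = [[-1, -1/2], [3/4, 1/4]]
A^{-1} B = [-2, 3/2]^T
C A^{-1} B = 11/2
G(0) = D - C A^{-1} B = 2 - (11/2) = -7/2 ≈ -3.5000

-3.5000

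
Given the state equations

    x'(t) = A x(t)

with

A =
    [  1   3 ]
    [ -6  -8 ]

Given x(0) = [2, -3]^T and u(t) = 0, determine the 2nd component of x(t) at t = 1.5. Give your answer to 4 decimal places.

-0.0509

det(sI - A) = s^2 - (tr A)s + det A, with tr A = 1 + (-8) = -7 and det A = 1·(-8) - 3·(-6) = -8 - (-18) = 10.
So p(s) = det(sI - A) = s^2 + 7s + 10.
Factor s^2 + 7s + 10: two numbers with sum -7 and product 10 are -2 and -5, so s^2 + 7s + 10 = (s + 2)(s + 5).
Hence p(s) = (s + 2) (s + 5), with roots -5, -2.
The eigenvalues -5, -2 are distinct and real, so A is diagonalisable and x(t) = e^{At} x(0) = V diag(e^{λ_i t}) V^{-1} x(0), where the columns of V are the eigenvectors.
λ = -5: A - (-5)I = [[6, 3], [-6, -3]]. Row 1 gives 6·v1 + 3·v2 = 0, so take v_1 = [-1, 2]^T.
λ = -2: A - (-2)I = [[3, 3], [-6, -6]]. Row 1 gives 3·v1 + 3·v2 = 0, so take v_2 = [-1, 1]^T.
V = [v_1 v_2] = [[-1, -1], [2, 1]] has det V = 1, so V^{-1} = adj(V)/det V = [[1, 1], [-2, -1]].
Modal coordinates z(0) = V^{-1} x(0): 1·2 + 1·(-3) = -1; (-2)·2 + (-1)·(-3) = -1; so z(0) = [-1, -1]^T.
x_2(t) = Σ_i (v_i)_2 · z_i(0) · e^{λ_i t} (row 2 of V times the modal terms).
x_2(1.5) = 2·(-1)·e^{-5·1.5} + 1·(-1)·e^{-2·1.5} = (-2)·0.000553 + (-1)·0.049787 = -0.0509.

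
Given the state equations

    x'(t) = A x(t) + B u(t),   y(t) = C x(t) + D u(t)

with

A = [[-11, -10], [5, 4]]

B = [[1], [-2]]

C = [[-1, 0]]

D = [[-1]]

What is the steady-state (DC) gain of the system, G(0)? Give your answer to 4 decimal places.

-3.6667

G(0) = C(-A)^{-1}B + D = -C A^{-1} B + D.
det A = 6, so A^{-1} = (1/6)·adj(A) = [[2/3, 5/3], [-5/6, -11/6]]
A^{-1} B = [-8/3, 17/6]^T
C A^{-1} B = 8/3
G(0) = D - C A^{-1} B = -1 - (8/3) = -11/3 ≈ -3.6667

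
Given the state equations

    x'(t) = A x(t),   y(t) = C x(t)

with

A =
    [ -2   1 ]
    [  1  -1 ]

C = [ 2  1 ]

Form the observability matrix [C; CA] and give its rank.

CA = [[-3, 1]]
Observability matrix O = [C; CA] = [[2, 1], [-3, 1]]
det(O) = 2·1 - 1·(-3) = 2 - (-3) = 5 ≠ 0, so rank(O) = 2.
rank(O) = 2 = n, so the pair (A, C) is completely observable.

2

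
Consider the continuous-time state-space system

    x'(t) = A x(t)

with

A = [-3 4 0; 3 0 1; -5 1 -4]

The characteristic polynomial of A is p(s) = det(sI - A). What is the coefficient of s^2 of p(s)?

7

Expand det(sI - A) for the 3×3 matrix.
p(s) = s^3 + 7s^2 - s - 31.
(Check: constant term = det(-A) = (-1)^3 det A = -31; coefficient of s^2 = -tr A = 7.)
The coefficient of s^2 is 7.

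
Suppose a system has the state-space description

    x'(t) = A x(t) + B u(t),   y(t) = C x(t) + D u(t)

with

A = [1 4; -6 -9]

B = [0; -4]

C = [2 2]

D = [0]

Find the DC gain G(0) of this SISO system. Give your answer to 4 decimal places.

-1.6000

G(0) = C(-A)^{-1}B + D = -C A^{-1} B + D.
det A = 15, so A^{-1} = (1/15)·adj(A) = [[-3/5, -4/15], [2/5, 1/15]]
A^{-1} B = [16/15, -4/15]^T
C A^{-1} B = 8/5
G(0) = D - C A^{-1} B = 0 - (8/5) = -8/5 ≈ -1.6000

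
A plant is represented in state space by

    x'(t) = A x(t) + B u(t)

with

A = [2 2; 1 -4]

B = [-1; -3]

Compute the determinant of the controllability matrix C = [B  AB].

-35

AB = [[-8], [11]]
Controllability matrix C = [B  AB] = [[-1, -8], [-3, 11]]
det(C) = (-1)·11 - (-8)·(-3) = -11 - 24 = -35
Since det(C) ≠ 0, rank(C) = 2 and the system is completely controllable.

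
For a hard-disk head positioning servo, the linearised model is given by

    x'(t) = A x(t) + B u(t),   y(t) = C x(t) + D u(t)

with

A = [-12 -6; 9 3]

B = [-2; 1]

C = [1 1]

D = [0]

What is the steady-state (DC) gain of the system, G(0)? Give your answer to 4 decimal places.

G(0) = C(-A)^{-1}B + D = -C A^{-1} B + D.
det A = 18, so A^{-1} = (1/18)·adj(A) = [[1/6, 1/3], [-1/2, -2/3]]
A^{-1} B = [0, 1/3]^T
C A^{-1} B = 1/3
G(0) = D - C A^{-1} B = 0 - (1/3) = -1/3 ≈ -0.3333

-0.3333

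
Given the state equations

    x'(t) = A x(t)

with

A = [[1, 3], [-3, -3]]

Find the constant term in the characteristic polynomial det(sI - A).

For a 2×2 matrix, det(sI - A) = s^2 - (tr A)s + det A.
tr A = -2, det A = 6.
So p(s) = s^2 + 2s + 6.
The constant term is 6.

6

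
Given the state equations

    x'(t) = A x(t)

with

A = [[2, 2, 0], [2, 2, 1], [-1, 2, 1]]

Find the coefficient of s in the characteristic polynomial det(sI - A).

Expand det(sI - A) for the 3×3 matrix.
p(s) = s^3 - 5s^2 + 2s + 6.
(Check: constant term = det(-A) = (-1)^3 det A = 6; coefficient of s^2 = -tr A = -5.)
The coefficient of s is 2.

2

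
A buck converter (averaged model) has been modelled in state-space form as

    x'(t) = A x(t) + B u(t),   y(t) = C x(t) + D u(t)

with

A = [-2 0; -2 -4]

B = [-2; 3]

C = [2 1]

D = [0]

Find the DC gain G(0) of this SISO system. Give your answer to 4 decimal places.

G(0) = C(-A)^{-1}B + D = -C A^{-1} B + D.
det A = 8, so A^{-1} = (1/8)·adj(A) = [[-1/2, 0], [1/4, -1/4]]
A^{-1} B = [1, -5/4]^T
C A^{-1} B = 3/4
G(0) = D - C A^{-1} B = 0 - (3/4) = -3/4 ≈ -0.7500

-0.7500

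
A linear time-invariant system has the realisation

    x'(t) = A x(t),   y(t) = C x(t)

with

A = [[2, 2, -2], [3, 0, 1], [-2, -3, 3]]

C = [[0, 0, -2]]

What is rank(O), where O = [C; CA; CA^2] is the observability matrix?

3

CA = [[4, 6, -6]]
CA^2 = [[38, 26, -20]]
Observability matrix O = [C; CA; CA^2] = [[0, 0, -2], [4, 6, -6], [38, 26, -20]]
det(O) = 0·(6·(-20) - (-6)·26) - 0·(4·(-20) - (-6)·38) + (-2)·(4·26 - 6·38) = 0·36 - 0·148 + (-2)·(-124) = 248 ≠ 0, so rank(O) = 3.
rank(O) = 3 = n, so the pair (A, C) is completely observable.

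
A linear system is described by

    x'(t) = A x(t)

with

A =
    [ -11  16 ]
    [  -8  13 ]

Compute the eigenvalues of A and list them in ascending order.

-3, 5

det(sI - A) = s^2 - (tr A)s + det A, with tr A = (-11) + 13 = 2 and det A = (-11)·13 - 16·(-8) = -143 - (-128) = -15.
So p(s) = det(sI - A) = s^2 - 2s - 15.
Factor s^2 - 2s - 15: two numbers with sum 2 and product -15 are 5 and -3, so s^2 - 2s - 15 = (s - 5)(s + 3).
Hence p(s) = (s - 5) (s + 3), with roots -3, 5.
At least one eigenvalue has non-negative real part, so the system is not asymptotically stable.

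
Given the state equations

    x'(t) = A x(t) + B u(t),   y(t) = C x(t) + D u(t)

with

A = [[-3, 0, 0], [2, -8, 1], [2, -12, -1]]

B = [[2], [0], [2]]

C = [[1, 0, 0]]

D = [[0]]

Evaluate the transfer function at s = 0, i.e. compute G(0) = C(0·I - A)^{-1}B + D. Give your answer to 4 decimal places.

G(0) = C(-A)^{-1}B + D = -C A^{-1} B + D.
det A = -60, so A^{-1} = (1/-60)·adj(A) = [[-1/3, 0, 0], [-1/15, -1/20, -1/20], [2/15, 3/5, -2/5]]
A^{-1} B = [-2/3, -7/30, -8/15]^T
C A^{-1} B = -2/3
G(0) = D - C A^{-1} B = 0 - (-2/3) = 2/3 ≈ 0.6667

0.6667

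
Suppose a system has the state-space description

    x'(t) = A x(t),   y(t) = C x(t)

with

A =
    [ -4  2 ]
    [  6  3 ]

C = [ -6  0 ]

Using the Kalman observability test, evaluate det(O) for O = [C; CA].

72

CA = [[24, -12]]
Observability matrix O = [C; CA] = [[-6, 0], [24, -12]]
det(O) = (-6)·(-12) - 0·24 = 72 - 0 = 72
Since det(O) ≠ 0, rank(O) = 2 and the system is completely observable.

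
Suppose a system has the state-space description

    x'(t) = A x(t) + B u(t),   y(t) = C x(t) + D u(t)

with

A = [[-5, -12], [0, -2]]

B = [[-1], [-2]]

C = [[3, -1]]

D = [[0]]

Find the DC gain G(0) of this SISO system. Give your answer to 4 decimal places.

7.6000

G(0) = C(-A)^{-1}B + D = -C A^{-1} B + D.
det A = 10, so A^{-1} = (1/10)·adj(A) = [[-1/5, 6/5], [0, -1/2]]
A^{-1} B = [-11/5, 1]^T
C A^{-1} B = -38/5
G(0) = D - C A^{-1} B = 0 - (-38/5) = 38/5 ≈ 7.6000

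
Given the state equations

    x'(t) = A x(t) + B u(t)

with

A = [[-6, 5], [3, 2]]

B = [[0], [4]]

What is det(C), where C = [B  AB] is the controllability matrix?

AB = [[20], [8]]
Controllability matrix C = [B  AB] = [[0, 20], [4, 8]]
det(C) = 0·8 - 20·4 = 0 - 80 = -80
Since det(C) ≠ 0, rank(C) = 2 and the system is completely controllable.

-80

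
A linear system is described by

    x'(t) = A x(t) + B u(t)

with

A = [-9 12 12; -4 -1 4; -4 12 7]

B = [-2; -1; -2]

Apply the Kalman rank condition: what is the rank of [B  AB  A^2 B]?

2

AB = [[-18], [1], [-18]]
A^2B = [[-42], [-1], [-42]]
Controllability matrix C = [B  AB  A^2B] = [[-2, -18, -42], [-1, 1, -1], [-2, -18, -42]]
The rows r1, r2, r3 of C are linearly dependent: -r1 + r3 = 0 (check each entry), so rank(C) ≤ 2.
The 2×2 minor from rows 1, 2, columns 1, 2 is (-2)·1 - (-18)·(-1) = -2 - 18 = -20 ≠ 0, so rank(C) = 2.
rank(C) = 2 < n = 3, so the pair (A, B) is not completely controllable.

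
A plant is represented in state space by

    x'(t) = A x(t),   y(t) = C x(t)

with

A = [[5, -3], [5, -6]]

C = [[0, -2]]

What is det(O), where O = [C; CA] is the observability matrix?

-20

CA = [[-10, 12]]
Observability matrix O = [C; CA] = [[0, -2], [-10, 12]]
det(O) = 0·12 - (-2)·(-10) = 0 - 20 = -20
Since det(O) ≠ 0, rank(O) = 2 and the system is completely observable.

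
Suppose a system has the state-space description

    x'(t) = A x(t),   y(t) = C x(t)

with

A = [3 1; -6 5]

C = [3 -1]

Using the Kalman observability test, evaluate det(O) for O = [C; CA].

9

CA = [[15, -2]]
Observability matrix O = [C; CA] = [[3, -1], [15, -2]]
det(O) = 3·(-2) - (-1)·15 = -6 - (-15) = 9
Since det(O) ≠ 0, rank(O) = 2 and the system is completely observable.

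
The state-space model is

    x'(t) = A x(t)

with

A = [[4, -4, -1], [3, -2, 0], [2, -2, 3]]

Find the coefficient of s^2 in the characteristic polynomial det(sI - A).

Expand det(sI - A) for the 3×3 matrix.
p(s) = s^3 - 5s^2 + 12s - 14.
(Check: constant term = det(-A) = (-1)^3 det A = -14; coefficient of s^2 = -tr A = -5.)
The coefficient of s^2 is -5.

-5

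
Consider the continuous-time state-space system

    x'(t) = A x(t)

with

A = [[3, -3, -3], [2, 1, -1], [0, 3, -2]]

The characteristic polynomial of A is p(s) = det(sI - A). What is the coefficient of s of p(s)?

4

Expand det(sI - A) for the 3×3 matrix.
p(s) = s^3 - 2s^2 + 4s + 27.
(Check: constant term = det(-A) = (-1)^3 det A = 27; coefficient of s^2 = -tr A = -2.)
The coefficient of s is 4.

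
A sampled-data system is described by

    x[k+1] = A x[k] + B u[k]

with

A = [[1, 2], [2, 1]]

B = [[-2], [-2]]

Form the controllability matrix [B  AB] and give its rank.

AB = [[-6], [-6]]
Controllability matrix C = [B  AB] = [[-2, -6], [-2, -6]]
Every column of C is a scalar multiple of column 1 = [-2, -2] (multipliers 1, 3), so the columns span a one-dimensional space.
C ≠ 0, hence rank(C) = 1.
rank(C) = 1 < n = 2, so the pair (A, B) is not completely controllable.

1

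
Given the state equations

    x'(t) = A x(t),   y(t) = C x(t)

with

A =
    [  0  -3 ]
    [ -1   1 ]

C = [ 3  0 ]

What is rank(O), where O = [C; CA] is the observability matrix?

2

CA = [[0, -9]]
Observability matrix O = [C; CA] = [[3, 0], [0, -9]]
det(O) = 3·(-9) - 0·0 = -27 - 0 = -27 ≠ 0, so rank(O) = 2.
rank(O) = 2 = n, so the pair (A, C) is completely observable.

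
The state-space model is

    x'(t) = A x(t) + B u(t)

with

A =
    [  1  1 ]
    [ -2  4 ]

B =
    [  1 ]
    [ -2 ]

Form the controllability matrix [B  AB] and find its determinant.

AB = [[-1], [-10]]
Controllability matrix C = [B  AB] = [[1, -1], [-2, -10]]
det(C) = 1·(-10) - (-1)·(-2) = -10 - 2 = -12
Since det(C) ≠ 0, rank(C) = 2 and the system is completely controllable.

-12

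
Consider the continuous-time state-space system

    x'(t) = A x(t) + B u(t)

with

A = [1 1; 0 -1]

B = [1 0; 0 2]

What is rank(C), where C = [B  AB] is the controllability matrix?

AB = [[1, 2], [0, -2]]
Controllability matrix C = [B  AB] = [[1, 0, 1, 2], [0, 2, 0, -2]]
Take the 2×2 submatrix of C formed by columns 1, 2: [[1, 0], [0, 2]]. Its determinant is 1·2 - 0·0 = 2 - 0 = 2 ≠ 0.
So rank(C) ≥ 2; since C has 2 rows, rank(C) = 2.
rank(C) = 2 = n, so the pair (A, B) is completely controllable.

2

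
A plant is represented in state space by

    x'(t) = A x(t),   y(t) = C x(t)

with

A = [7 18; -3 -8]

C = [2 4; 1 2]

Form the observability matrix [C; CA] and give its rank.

1

CA = [[2, 4], [1, 2]]
Observability matrix O = [C; CA] = [[2, 4], [1, 2], [2, 4], [1, 2]]
Every row of O is a scalar multiple of row 1 = [2, 4] (multipliers 1, 1/2, 1, 1/2), so the rows span a one-dimensional space.
O ≠ 0, hence rank(O) = 1.
rank(O) = 1 < n = 2, so the pair (A, C) is not completely observable.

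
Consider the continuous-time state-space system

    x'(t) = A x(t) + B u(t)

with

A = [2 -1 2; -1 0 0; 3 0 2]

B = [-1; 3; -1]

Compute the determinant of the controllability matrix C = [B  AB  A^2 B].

-256

AB = [[-7], [1], [-5]]
A^2B = [[-25], [7], [-31]]
Controllability matrix C = [B  AB  A^2B] = [[-1, -7, -25], [3, 1, 7], [-1, -5, -31]]
Expanding along the first row, det(C) = (-1)·(1·(-31) - 7·(-5)) - (-7)·(3·(-31) - 7·(-1)) + (-25)·(3·(-5) - 1·(-1)) = (-1)·4 - (-7)·(-86) + (-25)·(-14) = -256
Since det(C) ≠ 0, rank(C) = 3 and the system is completely controllable.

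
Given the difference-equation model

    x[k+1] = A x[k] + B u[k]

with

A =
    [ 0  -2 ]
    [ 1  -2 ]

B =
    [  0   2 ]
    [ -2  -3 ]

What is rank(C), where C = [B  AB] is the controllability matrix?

AB = [[4, 6], [4, 8]]
Controllability matrix C = [B  AB] = [[0, 2, 4, 6], [-2, -3, 4, 8]]
Take the 2×2 submatrix of C formed by columns 1, 2: [[0, 2], [-2, -3]]. Its determinant is 0·(-3) - 2·(-2) = 0 - (-4) = 4 ≠ 0.
So rank(C) ≥ 2; since C has 2 rows, rank(C) = 2.
rank(C) = 2 = n, so the pair (A, B) is completely controllable.

2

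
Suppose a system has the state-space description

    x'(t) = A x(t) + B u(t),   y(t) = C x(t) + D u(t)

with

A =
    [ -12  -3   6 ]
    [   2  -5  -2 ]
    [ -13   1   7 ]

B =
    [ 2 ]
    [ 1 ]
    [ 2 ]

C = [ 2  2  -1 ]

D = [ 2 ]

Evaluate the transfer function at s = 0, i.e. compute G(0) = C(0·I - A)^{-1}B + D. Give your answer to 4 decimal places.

G(0) = C(-A)^{-1}B + D = -C A^{-1} B + D.
det A = -18, so A^{-1} = (1/-18)·adj(A) = [[11/6, -3/2, -2], [-2/3, 1/3, 2/3], [7/2, -17/6, -11/3]]
A^{-1} B = [-11/6, 1/3, -19/6]^T
C A^{-1} B = 1/6
G(0) = D - C A^{-1} B = 2 - (1/6) = 11/6 ≈ 1.8333

1.8333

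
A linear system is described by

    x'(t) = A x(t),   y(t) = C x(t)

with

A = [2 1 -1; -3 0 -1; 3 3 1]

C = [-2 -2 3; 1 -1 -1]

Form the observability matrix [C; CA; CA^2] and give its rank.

3

CA = [[11, 7, 7], [2, -2, -1]]
CA^2 = [[22, 32, -11], [7, -1, -1]]
Observability matrix O = [C; CA; CA^2] = [[-2, -2, 3], [1, -1, -1], [11, 7, 7], [2, -2, -1], [22, 32, -11], [7, -1, -1]]
Take the 3×3 submatrix of O formed by rows 1, 2, 3: [[-2, -2, 3], [1, -1, -1], [11, 7, 7]]. Its determinant is (-2)·((-1)·7 - (-1)·7) - (-2)·(1·7 - (-1)·11) + 3·(1·7 - (-1)·11) = (-2)·0 - (-2)·18 + 3·18 = 90 ≠ 0.
So rank(O) ≥ 3; since O has 3 columns, rank(O) = 3.
rank(O) = 3 = n, so the pair (A, C) is completely observable.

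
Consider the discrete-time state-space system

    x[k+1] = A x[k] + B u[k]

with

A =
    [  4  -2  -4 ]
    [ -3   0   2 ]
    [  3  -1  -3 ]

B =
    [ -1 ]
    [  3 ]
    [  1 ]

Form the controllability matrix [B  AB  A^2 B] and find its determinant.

-332

AB = [[-14], [5], [-9]]
A^2B = [[-30], [24], [-20]]
Controllability matrix C = [B  AB  A^2B] = [[-1, -14, -30], [3, 5, 24], [1, -9, -20]]
Expanding along the first row, det(C) = (-1)·(5·(-20) - 24·(-9)) - (-14)·(3·(-20) - 24·1) + (-30)·(3·(-9) - 5·1) = (-1)·116 - (-14)·(-84) + (-30)·(-32) = -332
Since det(C) ≠ 0, rank(C) = 3 and the system is completely controllable.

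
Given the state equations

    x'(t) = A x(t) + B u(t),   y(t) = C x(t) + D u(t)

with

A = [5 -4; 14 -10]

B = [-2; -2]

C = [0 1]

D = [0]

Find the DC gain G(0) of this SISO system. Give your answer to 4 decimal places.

G(0) = C(-A)^{-1}B + D = -C A^{-1} B + D.
det A = 6, so A^{-1} = (1/6)·adj(A) = [[-5/3, 2/3], [-7/3, 5/6]]
A^{-1} B = [2, 3]^T
C A^{-1} B = 3
G(0) = D - C A^{-1} B = 0 - (3) = -3

-3.0000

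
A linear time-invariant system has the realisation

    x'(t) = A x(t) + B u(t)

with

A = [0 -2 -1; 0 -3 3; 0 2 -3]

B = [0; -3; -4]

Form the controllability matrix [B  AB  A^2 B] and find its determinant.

AB = [[10], [-3], [6]]
A^2B = [[0], [27], [-24]]
Controllability matrix C = [B  AB  A^2B] = [[0, 10, 0], [-3, -3, 27], [-4, 6, -24]]
Expanding along the first row, det(C) = 0·((-3)·(-24) - 27·6) - 10·((-3)·(-24) - 27·(-4)) + 0·((-3)·6 - (-3)·(-4)) = 0·(-90) - 10·180 + 0·(-30) = -1800
Since det(C) ≠ 0, rank(C) = 3 and the system is completely controllable.

-1800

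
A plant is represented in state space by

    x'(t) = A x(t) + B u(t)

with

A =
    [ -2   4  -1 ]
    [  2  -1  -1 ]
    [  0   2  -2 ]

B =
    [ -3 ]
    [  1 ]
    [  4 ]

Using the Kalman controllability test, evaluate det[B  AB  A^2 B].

AB = [[6], [-11], [-6]]
A^2B = [[-50], [29], [-10]]
Controllability matrix C = [B  AB  A^2B] = [[-3, 6, -50], [1, -11, 29], [4, -6, -10]]
Expanding along the first row, det(C) = (-3)·((-11)·(-10) - 29·(-6)) - 6·(1·(-10) - 29·4) + (-50)·(1·(-6) - (-11)·4) = (-3)·284 - 6·(-126) + (-50)·38 = -1996
Since det(C) ≠ 0, rank(C) = 3 and the system is completely controllable.

-1996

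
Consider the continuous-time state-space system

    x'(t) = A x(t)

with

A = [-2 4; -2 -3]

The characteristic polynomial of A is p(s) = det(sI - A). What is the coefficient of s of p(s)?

For a 2×2 matrix, det(sI - A) = s^2 - (tr A)s + det A.
tr A = -5, det A = 14.
So p(s) = s^2 + 5s + 14.
The coefficient of s is 5.

5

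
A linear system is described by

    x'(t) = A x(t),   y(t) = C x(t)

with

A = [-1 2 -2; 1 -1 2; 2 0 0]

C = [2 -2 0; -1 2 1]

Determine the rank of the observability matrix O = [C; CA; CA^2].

3

CA = [[-4, 6, -8], [5, -4, 6]]
CA^2 = [[-6, -14, 20], [3, 14, -18]]
Observability matrix O = [C; CA; CA^2] = [[2, -2, 0], [-1, 2, 1], [-4, 6, -8], [5, -4, 6], [-6, -14, 20], [3, 14, -18]]
Take the 3×3 submatrix of O formed by rows 1, 2, 3: [[2, -2, 0], [-1, 2, 1], [-4, 6, -8]]. Its determinant is 2·(2·(-8) - 1·6) - (-2)·((-1)·(-8) - 1·(-4)) + 0·((-1)·6 - 2·(-4)) = 2·(-22) - (-2)·12 + 0·2 = -20 ≠ 0.
So rank(O) ≥ 3; since O has 3 columns, rank(O) = 3.
rank(O) = 3 = n, so the pair (A, C) is completely observable.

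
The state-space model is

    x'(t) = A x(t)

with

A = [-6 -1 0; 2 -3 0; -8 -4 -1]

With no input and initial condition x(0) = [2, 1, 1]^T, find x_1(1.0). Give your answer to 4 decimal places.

-0.0213

det(sI - A) = s^3 - (tr A)s^2 + (M11 + M22 + M33)s - det A, where Mii is the 2×2 principal minor of A obtained by deleting row i and column i.
tr A = (-6) + (-3) + (-1) = -10; M11 = (-3)·(-1) - 0·(-4) = 3 - 0 = 3; M22 = (-6)·(-1) - 0·(-8) = 6 - 0 = 6; M33 = (-6)·(-3) - (-1)·2 = 18 - (-2) = 20; sum of minors = 29.
det A = (-6)·((-3)·(-1) - 0·(-4)) - (-1)·(2·(-1) - 0·(-8)) + 0·(2·(-4) - (-3)·(-8)) = (-6)·3 - (-1)·(-2) + 0·(-32) = -20.
So p(s) = det(sI - A) = s^3 + 10s^2 + 29s + 20.
Rational-root test: any integer root divides 20. Testing small divisors, s = -1 works: p(-1) = -1 + 10 + (-29) + 20 = 0, so (s + 1) is a factor.
Dividing, p(s) = (s + 1)(s^2 + 9s + 20).
Factor s^2 + 9s + 20: two numbers with sum -9 and product 20 are -4 and -5, so s^2 + 9s + 20 = (s + 4)(s + 5).
Hence p(s) = (s + 1) (s + 4) (s + 5), with roots -5, -4, -1.
The eigenvalues -5, -4, -1 are distinct and real, so A is diagonalisable and x(t) = e^{At} x(0) = V diag(e^{λ_i t}) V^{-1} x(0), where the columns of V are the eigenvectors.
λ = -5: A - (-5)I = [[-1, -1, 0], [2, 2, 0], [-8, -4, 4]]. v must be orthogonal to every row; (row 1) × (row 3) = [-4, 4, -4], so take v_1 = [1, -1, 1]^T.
λ = -4: A - (-4)I = [[-2, -1, 0], [2, 1, 0], [-8, -4, 3]]. v must be orthogonal to every row; (row 1) × (row 3) = [-3, 6, 0], so take v_2 = [1, -2, 0]^T.
λ = -1: A - (-1)I = [[-5, -1, 0], [2, -2, 0], [-8, -4, 0]]. v must be orthogonal to every row; (row 1) × (row 2) = [0, 0, 12], so take v_3 = [0, 0, 1]^T.
V = [v_1 v_2 v_3] = [[1, 1, 0], [-1, -2, 0], [1, 0, 1]] has det V = -1, so V^{-1} = adj(V)/det V = [[2, 1, 0], [-1, -1, 0], [-2, -1, 1]].
Modal coordinates z(0) = V^{-1} x(0): 2·2 + 1·1 + 0·1 = 5; (-1)·2 + (-1)·1 + 0·1 = -3; (-2)·2 + (-1)·1 + 1·1 = -4; so z(0) = [5, -3, -4]^T.
x_1(t) = Σ_i (v_i)_1 · z_i(0) · e^{λ_i t} (row 1 of V times the modal terms).
x_1(1.0) = 1·5·e^{-5·1.0} + 1·(-3)·e^{-4·1.0} + 0·(-4)·e^{-1·1.0} = 5·0.006738 + (-3)·0.018316 + 0·0.367879 = -0.0213.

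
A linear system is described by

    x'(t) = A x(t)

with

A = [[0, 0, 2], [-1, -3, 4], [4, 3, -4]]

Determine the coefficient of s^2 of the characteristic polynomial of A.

7

Expand det(sI - A) for the 3×3 matrix.
p(s) = s^3 + 7s^2 - 8s - 18.
(Check: constant term = det(-A) = (-1)^3 det A = -18; coefficient of s^2 = -tr A = 7.)
The coefficient of s^2 is 7.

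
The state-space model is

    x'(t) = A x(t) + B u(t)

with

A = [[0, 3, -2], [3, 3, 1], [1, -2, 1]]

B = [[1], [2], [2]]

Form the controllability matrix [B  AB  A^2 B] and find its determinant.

-797

AB = [[2], [11], [-1]]
A^2B = [[35], [38], [-21]]
Controllability matrix C = [B  AB  A^2B] = [[1, 2, 35], [2, 11, 38], [2, -1, -21]]
Expanding along the first row, det(C) = 1·(11·(-21) - 38·(-1)) - 2·(2·(-21) - 38·2) + 35·(2·(-1) - 11·2) = 1·(-193) - 2·(-118) + 35·(-24) = -797
Since det(C) ≠ 0, rank(C) = 3 and the system is completely controllable.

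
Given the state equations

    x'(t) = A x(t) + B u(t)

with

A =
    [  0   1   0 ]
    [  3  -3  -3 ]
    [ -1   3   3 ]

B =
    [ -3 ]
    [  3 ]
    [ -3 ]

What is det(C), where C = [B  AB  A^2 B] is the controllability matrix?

AB = [[3], [-9], [3]]
A^2B = [[-9], [27], [-21]]
Controllability matrix C = [B  AB  A^2B] = [[-3, 3, -9], [3, -9, 27], [-3, 3, -21]]
Expanding along the first row, det(C) = (-3)·((-9)·(-21) - 27·3) - 3·(3·(-21) - 27·(-3)) + (-9)·(3·3 - (-9)·(-3)) = (-3)·108 - 3·18 + (-9)·(-18) = -216
Since det(C) ≠ 0, rank(C) = 3 and the system is completely controllable.

-216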